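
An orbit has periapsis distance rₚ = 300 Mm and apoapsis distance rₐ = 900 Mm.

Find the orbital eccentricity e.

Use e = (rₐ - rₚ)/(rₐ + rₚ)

Convert to SI: rₚ = 300 Mm = 3e+08 m; rₐ = 900 Mm = 9e+08 m.
e = (rₐ − rₚ) / (rₐ + rₚ).
e = (9e+08 − 3e+08) / (9e+08 + 3e+08) = 6e+08 / 1.2e+09 ≈ 0.5.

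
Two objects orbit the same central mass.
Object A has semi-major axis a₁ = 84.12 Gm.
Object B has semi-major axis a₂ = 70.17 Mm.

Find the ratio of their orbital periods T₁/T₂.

Convert to SI: a₁ = 84.12 Gm = 8.412e+10 m; a₂ = 70.17 Mm = 7.017e+07 m.
From Kepler's third law, (T₁/T₂)² = (a₁/a₂)³, so T₁/T₂ = (a₁/a₂)^(3/2).
a₁/a₂ = 8.412e+10 / 7.017e+07 = 1198.8.
T₁/T₂ = (1198.8)^(3/2) ≈ 4.151e+04.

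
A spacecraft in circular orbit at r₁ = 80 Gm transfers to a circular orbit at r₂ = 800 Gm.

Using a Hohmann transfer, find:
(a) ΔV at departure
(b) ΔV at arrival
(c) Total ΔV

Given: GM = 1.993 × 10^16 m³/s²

Convert to SI: r₁ = 80 Gm = 8e+10 m; r₂ = 800 Gm = 8e+11 m.
Transfer semi-major axis: a_t = (r₁ + r₂)/2 = (8e+10 + 8e+11)/2 = 4.4e+11 m.
Circular speeds: v₁ = √(GM/r₁) = 499.124 m/s, v₂ = √(GM/r₂) = 157.837 m/s.
Transfer speeds (vis-viva v² = GM(2/r − 1/a_t)): v₁ᵗ = 673.019 m/s, v₂ᵗ = 67.3019 m/s.
(a) ΔV₁ = |v₁ᵗ − v₁| ≈ 173.9 m/s = 173.9 m/s.
(b) ΔV₂ = |v₂ − v₂ᵗ| ≈ 90.54 m/s = 90.54 m/s.
(c) ΔV_total = ΔV₁ + ΔV₂ ≈ 264.4 m/s = 264.4 m/s.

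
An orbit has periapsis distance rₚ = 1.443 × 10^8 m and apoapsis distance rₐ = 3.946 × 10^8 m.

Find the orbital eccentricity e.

e = (rₐ − rₚ) / (rₐ + rₚ).
e = (3.946e+08 − 1.443e+08) / (3.946e+08 + 1.443e+08) = 2.503e+08 / 5.389e+08 ≈ 0.4645.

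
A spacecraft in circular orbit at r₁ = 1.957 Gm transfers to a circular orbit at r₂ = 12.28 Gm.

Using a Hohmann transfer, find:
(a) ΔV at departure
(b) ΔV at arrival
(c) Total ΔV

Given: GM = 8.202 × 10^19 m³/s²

Convert to SI: r₁ = 1.957 Gm = 1.957e+09 m; r₂ = 12.28 Gm = 1.228e+10 m.
Transfer semi-major axis: a_t = (r₁ + r₂)/2 = (1.957e+09 + 1.228e+10)/2 = 7.1185e+09 m.
Circular speeds: v₁ = √(GM/r₁) = 204722 m/s, v₂ = √(GM/r₂) = 81726.1 m/s.
Transfer speeds (vis-viva v² = GM(2/r − 1/a_t)): v₁ᵗ = 268887 m/s, v₂ᵗ = 42851.1 m/s.
(a) ΔV₁ = |v₁ᵗ − v₁| ≈ 6.416e+04 m/s = 64.16 km/s.
(b) ΔV₂ = |v₂ − v₂ᵗ| ≈ 3.887e+04 m/s = 38.87 km/s.
(c) ΔV_total = ΔV₁ + ΔV₂ ≈ 1.03e+05 m/s = 103 km/s.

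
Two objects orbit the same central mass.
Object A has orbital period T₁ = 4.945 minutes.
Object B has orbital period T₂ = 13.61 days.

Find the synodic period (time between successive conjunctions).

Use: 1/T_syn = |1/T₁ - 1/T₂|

Convert to SI: T₁ = 4.945 minutes = 296.7 s; T₂ = 13.61 days = 1.1759e+06 s.
T_syn = |T₁ · T₂ / (T₁ − T₂)|.
T_syn = |296.7 · 1.1759e+06 / (296.7 − 1.1759e+06)| s ≈ 296.8 s = 4.946 minutes.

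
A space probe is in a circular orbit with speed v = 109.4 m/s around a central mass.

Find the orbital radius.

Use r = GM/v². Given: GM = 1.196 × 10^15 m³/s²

For a circular orbit, v² = GM / r, so r = GM / v².
r = 1.196e+15 / (109.4)² m ≈ 9.993e+10 m = 99.93 Gm.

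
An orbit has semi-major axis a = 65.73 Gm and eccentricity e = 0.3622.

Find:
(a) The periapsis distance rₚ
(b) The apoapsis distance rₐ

Convert to SI: a = 65.73 Gm = 6.573e+10 m.
(a) rₚ = a(1 − e) = 6.573e+10 · (1 − 0.3622) = 6.573e+10 · 0.6378 ≈ 4.192e+10 m = 41.92 Gm.
(b) rₐ = a(1 + e) = 6.573e+10 · (1 + 0.3622) = 6.573e+10 · 1.3622 ≈ 8.954e+10 m = 89.54 Gm.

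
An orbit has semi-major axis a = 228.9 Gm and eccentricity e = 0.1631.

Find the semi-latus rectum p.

Convert to SI: a = 228.9 Gm = 2.289e+11 m.
p = a (1 − e²).
p = 2.289e+11 · (1 − (0.1631)²) = 2.289e+11 · 0.973398 ≈ 2.228e+11 m = 222.8 Gm.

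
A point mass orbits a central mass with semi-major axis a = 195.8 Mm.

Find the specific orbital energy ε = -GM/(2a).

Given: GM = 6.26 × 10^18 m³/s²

Convert to SI: a = 195.8 Mm = 1.958e+08 m.
ε = −GM / (2a).
ε = −6.26e+18 / (2 · 1.958e+08) J/kg ≈ -1.599e+10 J/kg = -15.99 GJ/kg.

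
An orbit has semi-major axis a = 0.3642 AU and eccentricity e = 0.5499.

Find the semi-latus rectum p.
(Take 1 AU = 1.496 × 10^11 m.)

Convert to SI: a = 0.3642 AU = 5.44843e+10 m.
p = a (1 − e²).
p = 5.44843e+10 · (1 − (0.5499)²) = 5.44843e+10 · 0.69761 ≈ 3.801e+10 m = 0.2541 AU.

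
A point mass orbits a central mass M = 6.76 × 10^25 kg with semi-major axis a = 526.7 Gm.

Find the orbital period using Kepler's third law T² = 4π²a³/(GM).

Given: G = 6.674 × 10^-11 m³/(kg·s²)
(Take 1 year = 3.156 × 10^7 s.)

Convert to SI: a = 526.7 Gm = 5.267e+11 m.
GM = G · M = 6.674e-11 · 6.76e+25 = 4.51162e+15 m³/s².
Kepler's third law: T = 2π √(a³ / GM).
Substituting a = 5.267e+11 m and GM = 4.51162e+15 m³/s²:
T = 2π √((5.267e+11)³ / 4.51162e+15) s
T ≈ 3.576e+10 s = 1133 years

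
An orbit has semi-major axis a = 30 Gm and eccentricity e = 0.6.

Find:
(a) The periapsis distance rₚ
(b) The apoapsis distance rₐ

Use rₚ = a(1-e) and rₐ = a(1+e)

Convert to SI: a = 30 Gm = 3e+10 m.
(a) rₚ = a(1 − e) = 3e+10 · (1 − 0.6) = 3e+10 · 0.4 ≈ 1.2e+10 m = 12 Gm.
(b) rₐ = a(1 + e) = 3e+10 · (1 + 0.6) = 3e+10 · 1.6 ≈ 4.8e+10 m = 48 Gm.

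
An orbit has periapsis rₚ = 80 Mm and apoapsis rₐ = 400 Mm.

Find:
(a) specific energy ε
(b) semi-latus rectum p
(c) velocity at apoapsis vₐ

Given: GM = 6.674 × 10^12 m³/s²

Convert to SI: rₚ = 80 Mm = 8e+07 m; rₐ = 400 Mm = 4e+08 m.
(a) With a = (rₚ + rₐ)/2 = 2.4e+08 m, ε = −GM/(2a) = −6.674e+12/(2 · 2.4e+08) J/kg ≈ -1.39e+04 J/kg
(b) From a = (rₚ + rₐ)/2 = 2.4e+08 m and e = (rₐ − rₚ)/(rₐ + rₚ) = 0.666667, p = a(1 − e²) = 2.4e+08 · (1 − (0.666667)²) ≈ 1.333e+08 m
(c) With a = (rₚ + rₐ)/2 = 2.4e+08 m, vₐ = √(GM (2/rₐ − 1/a)) = √(6.674e+12 · (2/4e+08 − 1/2.4e+08)) m/s ≈ 74.58 m/s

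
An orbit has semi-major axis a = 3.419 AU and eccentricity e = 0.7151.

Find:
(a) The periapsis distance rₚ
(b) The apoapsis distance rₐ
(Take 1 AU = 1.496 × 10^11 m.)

Convert to SI: a = 3.419 AU = 5.11482e+11 m.
(a) rₚ = a(1 − e) = 5.11482e+11 · (1 − 0.7151) = 5.11482e+11 · 0.2849 ≈ 1.457e+11 m = 0.9741 AU.
(b) rₐ = a(1 + e) = 5.11482e+11 · (1 + 0.7151) = 5.11482e+11 · 1.7151 ≈ 8.772e+11 m = 5.864 AU.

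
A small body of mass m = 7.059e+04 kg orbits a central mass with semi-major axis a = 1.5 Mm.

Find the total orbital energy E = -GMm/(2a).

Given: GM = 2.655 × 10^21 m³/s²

Convert to SI: a = 1.5 Mm = 1.5e+06 m.
E = −GMm / (2a).
E = −2.655e+21 · 7.059e+04 / (2 · 1.5e+06) J ≈ -6.247e+19 J = -62.47 EJ.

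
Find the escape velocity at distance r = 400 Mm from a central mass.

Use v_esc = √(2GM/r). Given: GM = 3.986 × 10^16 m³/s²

Convert to SI: r = 400 Mm = 4e+08 m.
Escape velocity comes from setting total energy to zero: ½v² − GM/r = 0 ⇒ v_esc = √(2GM / r).
v_esc = √(2 · 3.986e+16 / 4e+08) m/s ≈ 1.412e+04 m/s = 14.12 km/s.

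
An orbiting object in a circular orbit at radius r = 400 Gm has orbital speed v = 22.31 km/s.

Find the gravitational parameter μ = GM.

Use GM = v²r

Convert to SI: r = 400 Gm = 4e+11 m; v = 22.31 km/s = 22310 m/s.
For a circular orbit v² = GM/r, so GM = v² · r.
GM = (22310)² · 4e+11 m³/s² ≈ 1.991e+20 m³/s² = 1.991 × 10^20 m³/s².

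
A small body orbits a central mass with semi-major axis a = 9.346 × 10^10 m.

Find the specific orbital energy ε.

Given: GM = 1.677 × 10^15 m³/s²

ε = −GM / (2a).
ε = −1.677e+15 / (2 · 9.346e+10) J/kg ≈ -8972 J/kg = -8.972 kJ/kg.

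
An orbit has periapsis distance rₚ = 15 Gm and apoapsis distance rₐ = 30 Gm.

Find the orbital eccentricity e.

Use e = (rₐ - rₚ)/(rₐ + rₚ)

Convert to SI: rₚ = 15 Gm = 1.5e+10 m; rₐ = 30 Gm = 3e+10 m.
e = (rₐ − rₚ) / (rₐ + rₚ).
e = (3e+10 − 1.5e+10) / (3e+10 + 1.5e+10) = 1.5e+10 / 4.5e+10 ≈ 0.3333.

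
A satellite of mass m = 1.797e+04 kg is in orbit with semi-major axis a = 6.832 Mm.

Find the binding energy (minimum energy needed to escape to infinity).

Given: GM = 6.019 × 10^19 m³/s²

Convert to SI: a = 6.832 Mm = 6.832e+06 m.
Total orbital energy is E = −GMm/(2a); binding energy is E_bind = −E = GMm/(2a).
E_bind = 6.019e+19 · 1.797e+04 / (2 · 6.832e+06) J ≈ 7.916e+16 J = 79.16 PJ.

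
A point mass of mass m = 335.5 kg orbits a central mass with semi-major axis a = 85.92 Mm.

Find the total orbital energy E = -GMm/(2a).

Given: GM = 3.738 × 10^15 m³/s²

Convert to SI: a = 85.92 Mm = 8.592e+07 m.
E = −GMm / (2a).
E = −3.738e+15 · 335.5 / (2 · 8.592e+07) J ≈ -7.298e+09 J = -7.298 GJ.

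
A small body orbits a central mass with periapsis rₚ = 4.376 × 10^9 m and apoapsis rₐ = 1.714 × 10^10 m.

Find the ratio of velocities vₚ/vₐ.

Conservation of angular momentum gives rₚvₚ = rₐvₐ, so vₚ/vₐ = rₐ/rₚ.
vₚ/vₐ = 1.714e+10 / 4.376e+09 ≈ 3.917.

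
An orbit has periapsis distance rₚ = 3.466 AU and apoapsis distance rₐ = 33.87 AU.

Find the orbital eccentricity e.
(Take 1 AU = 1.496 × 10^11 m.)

Convert to SI: rₚ = 3.466 AU = 5.18514e+11 m; rₐ = 33.87 AU = 5.06695e+12 m.
e = (rₐ − rₚ) / (rₐ + rₚ).
e = (5.06695e+12 − 5.18514e+11) / (5.06695e+12 + 5.18514e+11) = 4.54844e+12 / 5.58547e+12 ≈ 0.8143.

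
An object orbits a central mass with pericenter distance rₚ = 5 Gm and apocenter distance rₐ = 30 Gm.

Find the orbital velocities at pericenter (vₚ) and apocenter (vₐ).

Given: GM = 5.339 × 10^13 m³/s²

Convert to SI: rₚ = 5 Gm = 5e+09 m; rₐ = 30 Gm = 3e+10 m.
Use the vis-viva equation v² = GM(2/r − 1/a) with a = (rₚ + rₐ)/2 = (5e+09 + 3e+10)/2 = 1.75e+10 m.
vₚ = √(GM · (2/rₚ − 1/a)) = √(5.339e+13 · (2/5e+09 − 1/1.75e+10)) m/s ≈ 135.3 m/s = 135.3 m/s.
vₐ = √(GM · (2/rₐ − 1/a)) = √(5.339e+13 · (2/3e+10 − 1/1.75e+10)) m/s ≈ 22.55 m/s = 22.55 m/s.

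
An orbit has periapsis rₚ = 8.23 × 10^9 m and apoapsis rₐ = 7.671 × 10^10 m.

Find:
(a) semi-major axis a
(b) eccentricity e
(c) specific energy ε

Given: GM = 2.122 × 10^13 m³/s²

(a) a = (rₚ + rₐ)/2 = (8.23e+09 + 7.671e+10)/2 ≈ 4.247e+10 m
(b) e = (rₐ − rₚ)/(rₐ + rₚ) = (7.671e+10 − 8.23e+09)/(7.671e+10 + 8.23e+09) ≈ 0.8062
(c) With a = (rₚ + rₐ)/2 = 4.247e+10 m, ε = −GM/(2a) = −2.122e+13/(2 · 4.247e+10) J/kg ≈ -249.8 J/kg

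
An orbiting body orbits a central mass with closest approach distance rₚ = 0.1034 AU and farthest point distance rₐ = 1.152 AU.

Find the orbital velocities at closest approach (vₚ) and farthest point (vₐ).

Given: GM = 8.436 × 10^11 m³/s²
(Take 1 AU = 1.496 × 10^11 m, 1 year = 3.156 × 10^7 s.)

Convert to SI: rₚ = 0.1034 AU = 1.54686e+10 m; rₐ = 1.152 AU = 1.72339e+11 m.
Use the vis-viva equation v² = GM(2/r − 1/a) with a = (rₚ + rₐ)/2 = (1.54686e+10 + 1.72339e+11)/2 = 9.39039e+10 m.
vₚ = √(GM · (2/rₚ − 1/a)) = √(8.436e+11 · (2/1.54686e+10 − 1/9.39039e+10)) m/s ≈ 10 m/s = 0.002111 AU/year.
vₐ = √(GM · (2/rₐ − 1/a)) = √(8.436e+11 · (2/1.72339e+11 − 1/9.39039e+10)) m/s ≈ 0.898 m/s = 0.0001894 AU/year.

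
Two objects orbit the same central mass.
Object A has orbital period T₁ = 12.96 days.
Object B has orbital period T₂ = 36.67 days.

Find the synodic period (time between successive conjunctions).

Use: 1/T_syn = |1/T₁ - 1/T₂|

Convert to SI: T₁ = 12.96 days = 1.11974e+06 s; T₂ = 36.67 days = 3.16829e+06 s.
T_syn = |T₁ · T₂ / (T₁ − T₂)|.
T_syn = |1.11974e+06 · 3.16829e+06 / (1.11974e+06 − 3.16829e+06)| s ≈ 1.732e+06 s = 20.04 days.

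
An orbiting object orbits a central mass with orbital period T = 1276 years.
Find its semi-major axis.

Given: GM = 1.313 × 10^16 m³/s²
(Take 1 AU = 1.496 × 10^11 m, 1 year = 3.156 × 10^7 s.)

Convert to SI: T = 1276 years = 4.02706e+10 s.
Invert Kepler's third law: a = (GM · T² / (4π²))^(1/3).
Substituting T = 4.02706e+10 s and GM = 1.313e+16 m³/s²:
a = (1.313e+16 · (4.02706e+10)² / (4π²))^(1/3) m
a ≈ 8.14e+11 m = 5.441 AU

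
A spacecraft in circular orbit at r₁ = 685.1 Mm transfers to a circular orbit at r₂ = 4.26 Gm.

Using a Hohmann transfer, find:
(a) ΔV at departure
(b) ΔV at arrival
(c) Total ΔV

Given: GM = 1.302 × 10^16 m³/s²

Convert to SI: r₁ = 685.1 Mm = 6.851e+08 m; r₂ = 4.26 Gm = 4.26e+09 m.
Transfer semi-major axis: a_t = (r₁ + r₂)/2 = (6.851e+08 + 4.26e+09)/2 = 2.47255e+09 m.
Circular speeds: v₁ = √(GM/r₁) = 4359.42 m/s, v₂ = √(GM/r₂) = 1748.24 m/s.
Transfer speeds (vis-viva v² = GM(2/r − 1/a_t)): v₁ᵗ = 5722.17 m/s, v₂ᵗ = 920.249 m/s.
(a) ΔV₁ = |v₁ᵗ − v₁| ≈ 1363 m/s = 1.363 km/s.
(b) ΔV₂ = |v₂ − v₂ᵗ| ≈ 828 m/s = 828 m/s.
(c) ΔV_total = ΔV₁ + ΔV₂ ≈ 2191 m/s = 2.191 km/s.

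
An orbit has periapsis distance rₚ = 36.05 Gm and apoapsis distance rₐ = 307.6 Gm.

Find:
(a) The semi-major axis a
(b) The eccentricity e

Convert to SI: rₚ = 36.05 Gm = 3.605e+10 m; rₐ = 307.6 Gm = 3.076e+11 m.
(a) a = (rₚ + rₐ) / 2 = (3.605e+10 + 3.076e+11) / 2 ≈ 1.718e+11 m = 171.8 Gm.
(b) e = (rₐ − rₚ) / (rₐ + rₚ) = (3.076e+11 − 3.605e+10) / (3.076e+11 + 3.605e+10) ≈ 0.7902.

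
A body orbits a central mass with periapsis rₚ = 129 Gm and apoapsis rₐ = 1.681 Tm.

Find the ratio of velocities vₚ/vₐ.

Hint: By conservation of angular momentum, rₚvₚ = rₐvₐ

Convert to SI: rₚ = 129 Gm = 1.29e+11 m; rₐ = 1.681 Tm = 1.681e+12 m.
Conservation of angular momentum gives rₚvₚ = rₐvₐ, so vₚ/vₐ = rₐ/rₚ.
vₚ/vₐ = 1.681e+12 / 1.29e+11 ≈ 13.03.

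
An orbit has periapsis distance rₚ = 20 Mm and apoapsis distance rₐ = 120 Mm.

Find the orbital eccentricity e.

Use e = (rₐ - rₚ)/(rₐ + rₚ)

Convert to SI: rₚ = 20 Mm = 2e+07 m; rₐ = 120 Mm = 1.2e+08 m.
e = (rₐ − rₚ) / (rₐ + rₚ).
e = (1.2e+08 − 2e+07) / (1.2e+08 + 2e+07) = 1e+08 / 1.4e+08 ≈ 0.7143.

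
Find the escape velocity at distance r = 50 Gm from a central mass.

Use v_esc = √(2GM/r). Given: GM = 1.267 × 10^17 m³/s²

Convert to SI: r = 50 Gm = 5e+10 m.
Escape velocity comes from setting total energy to zero: ½v² − GM/r = 0 ⇒ v_esc = √(2GM / r).
v_esc = √(2 · 1.267e+17 / 5e+10) m/s ≈ 2251 m/s = 2.251 km/s.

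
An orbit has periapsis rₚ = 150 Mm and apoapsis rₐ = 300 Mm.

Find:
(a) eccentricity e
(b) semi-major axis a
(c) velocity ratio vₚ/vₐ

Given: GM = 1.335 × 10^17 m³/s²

Convert to SI: rₚ = 150 Mm = 1.5e+08 m; rₐ = 300 Mm = 3e+08 m.
(a) e = (rₐ − rₚ)/(rₐ + rₚ) = (3e+08 − 1.5e+08)/(3e+08 + 1.5e+08) ≈ 0.3333
(b) a = (rₚ + rₐ)/2 = (1.5e+08 + 3e+08)/2 ≈ 2.25e+08 m
(c) Conservation of angular momentum (rₚvₚ = rₐvₐ) gives vₚ/vₐ = rₐ/rₚ = 3e+08/1.5e+08 ≈ 2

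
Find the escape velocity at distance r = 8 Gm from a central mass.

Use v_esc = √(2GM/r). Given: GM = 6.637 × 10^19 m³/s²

Convert to SI: r = 8 Gm = 8e+09 m.
Escape velocity comes from setting total energy to zero: ½v² − GM/r = 0 ⇒ v_esc = √(2GM / r).
v_esc = √(2 · 6.637e+19 / 8e+09) m/s ≈ 1.288e+05 m/s = 128.8 km/s.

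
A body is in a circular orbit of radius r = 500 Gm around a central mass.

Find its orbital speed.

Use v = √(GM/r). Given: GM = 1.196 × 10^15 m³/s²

Convert to SI: r = 500 Gm = 5e+11 m.
For a circular orbit, gravity supplies the centripetal force, so v = √(GM / r).
v = √(1.196e+15 / 5e+11) m/s ≈ 48.91 m/s = 48.91 m/s.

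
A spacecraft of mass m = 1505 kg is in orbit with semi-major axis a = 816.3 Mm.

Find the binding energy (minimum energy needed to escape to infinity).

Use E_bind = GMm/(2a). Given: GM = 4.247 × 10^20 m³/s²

Convert to SI: a = 816.3 Mm = 8.163e+08 m.
Total orbital energy is E = −GMm/(2a); binding energy is E_bind = −E = GMm/(2a).
E_bind = 4.247e+20 · 1505 / (2 · 8.163e+08) J ≈ 3.915e+14 J = 391.5 TJ.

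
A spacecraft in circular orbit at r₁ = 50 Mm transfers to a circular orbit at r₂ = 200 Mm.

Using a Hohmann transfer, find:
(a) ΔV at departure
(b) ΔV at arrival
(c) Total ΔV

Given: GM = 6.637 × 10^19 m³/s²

Convert to SI: r₁ = 50 Mm = 5e+07 m; r₂ = 200 Mm = 2e+08 m.
Transfer semi-major axis: a_t = (r₁ + r₂)/2 = (5e+07 + 2e+08)/2 = 1.25e+08 m.
Circular speeds: v₁ = √(GM/r₁) = 1.15213e+06 m/s, v₂ = √(GM/r₂) = 576064 m/s.
Transfer speeds (vis-viva v² = GM(2/r − 1/a_t)): v₁ᵗ = 1.45734e+06 m/s, v₂ᵗ = 364335 m/s.
(a) ΔV₁ = |v₁ᵗ − v₁| ≈ 3.052e+05 m/s = 305.2 km/s.
(b) ΔV₂ = |v₂ − v₂ᵗ| ≈ 2.117e+05 m/s = 211.7 km/s.
(c) ΔV_total = ΔV₁ + ΔV₂ ≈ 5.169e+05 m/s = 516.9 km/s.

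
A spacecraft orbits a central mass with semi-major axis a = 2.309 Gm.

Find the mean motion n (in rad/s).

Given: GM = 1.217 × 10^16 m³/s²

Convert to SI: a = 2.309 Gm = 2.309e+09 m.
n = √(GM / a³).
n = √(1.217e+16 / (2.309e+09)³) rad/s ≈ 9.943e-07 rad/s.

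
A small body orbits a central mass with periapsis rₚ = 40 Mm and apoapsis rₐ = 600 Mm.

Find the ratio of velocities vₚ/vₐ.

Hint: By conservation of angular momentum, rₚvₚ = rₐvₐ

Convert to SI: rₚ = 40 Mm = 4e+07 m; rₐ = 600 Mm = 6e+08 m.
Conservation of angular momentum gives rₚvₚ = rₐvₐ, so vₚ/vₐ = rₐ/rₚ.
vₚ/vₐ = 6e+08 / 4e+07 ≈ 15.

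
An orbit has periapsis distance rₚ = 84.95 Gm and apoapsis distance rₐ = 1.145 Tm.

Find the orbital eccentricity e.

Convert to SI: rₚ = 84.95 Gm = 8.495e+10 m; rₐ = 1.145 Tm = 1.145e+12 m.
e = (rₐ − rₚ) / (rₐ + rₚ).
e = (1.145e+12 − 8.495e+10) / (1.145e+12 + 8.495e+10) = 1.06005e+12 / 1.22995e+12 ≈ 0.8619.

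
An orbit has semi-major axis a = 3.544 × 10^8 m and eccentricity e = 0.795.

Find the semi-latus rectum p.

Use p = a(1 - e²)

p = a (1 − e²).
p = 3.544e+08 · (1 − (0.795)²) = 3.544e+08 · 0.367975 ≈ 1.304e+08 m = 1.304 × 10^8 m.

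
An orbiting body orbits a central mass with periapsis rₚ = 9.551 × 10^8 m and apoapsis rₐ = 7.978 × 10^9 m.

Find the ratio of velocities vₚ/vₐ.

Conservation of angular momentum gives rₚvₚ = rₐvₐ, so vₚ/vₐ = rₐ/rₚ.
vₚ/vₐ = 7.978e+09 / 9.551e+08 ≈ 8.353.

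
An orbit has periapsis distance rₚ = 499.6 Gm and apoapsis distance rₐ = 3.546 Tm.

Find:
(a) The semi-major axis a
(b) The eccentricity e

Convert to SI: rₚ = 499.6 Gm = 4.996e+11 m; rₐ = 3.546 Tm = 3.546e+12 m.
(a) a = (rₚ + rₐ) / 2 = (4.996e+11 + 3.546e+12) / 2 ≈ 2.023e+12 m = 2.023 Tm.
(b) e = (rₐ − rₚ) / (rₐ + rₚ) = (3.546e+12 − 4.996e+11) / (3.546e+12 + 4.996e+11) ≈ 0.753.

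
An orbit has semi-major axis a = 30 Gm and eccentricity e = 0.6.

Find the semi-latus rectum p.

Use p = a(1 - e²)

Convert to SI: a = 30 Gm = 3e+10 m.
p = a (1 − e²).
p = 3e+10 · (1 − (0.6)²) = 3e+10 · 0.64 ≈ 1.92e+10 m = 19.2 Gm.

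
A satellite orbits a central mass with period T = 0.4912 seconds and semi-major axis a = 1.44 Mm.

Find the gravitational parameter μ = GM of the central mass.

Convert to SI: a = 1.44 Mm = 1.44e+06 m.
GM = 4π² · a³ / T².
GM = 4π² · (1.44e+06)³ / (0.4912)² m³/s² ≈ 4.886e+20 m³/s² = 4.886 × 10^20 m³/s².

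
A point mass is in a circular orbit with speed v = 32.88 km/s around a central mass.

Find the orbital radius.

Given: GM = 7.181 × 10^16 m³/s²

Convert to SI: v = 32.88 km/s = 32880 m/s.
For a circular orbit, v² = GM / r, so r = GM / v².
r = 7.181e+16 / (32880)² m ≈ 6.642e+07 m = 66.42 Mm.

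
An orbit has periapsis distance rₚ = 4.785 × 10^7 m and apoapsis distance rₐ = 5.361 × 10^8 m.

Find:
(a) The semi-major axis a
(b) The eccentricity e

(a) a = (rₚ + rₐ) / 2 = (4.785e+07 + 5.361e+08) / 2 ≈ 2.92e+08 m = 2.92 × 10^8 m.
(b) e = (rₐ − rₚ) / (rₐ + rₚ) = (5.361e+08 − 4.785e+07) / (5.361e+08 + 4.785e+07) ≈ 0.8361.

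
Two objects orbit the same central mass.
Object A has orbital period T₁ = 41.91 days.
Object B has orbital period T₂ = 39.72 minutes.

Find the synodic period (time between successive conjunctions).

Convert to SI: T₁ = 41.91 days = 3.62102e+06 s; T₂ = 39.72 minutes = 2383.2 s.
T_syn = |T₁ · T₂ / (T₁ − T₂)|.
T_syn = |3.62102e+06 · 2383.2 / (3.62102e+06 − 2383.2)| s ≈ 2385 s = 39.75 minutes.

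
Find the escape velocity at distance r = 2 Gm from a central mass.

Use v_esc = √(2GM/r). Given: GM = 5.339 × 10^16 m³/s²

Convert to SI: r = 2 Gm = 2e+09 m.
Escape velocity comes from setting total energy to zero: ½v² − GM/r = 0 ⇒ v_esc = √(2GM / r).
v_esc = √(2 · 5.339e+16 / 2e+09) m/s ≈ 7307 m/s = 7.307 km/s.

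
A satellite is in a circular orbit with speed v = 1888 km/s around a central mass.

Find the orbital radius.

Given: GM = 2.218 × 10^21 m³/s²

Convert to SI: v = 1888 km/s = 1.888e+06 m/s.
For a circular orbit, v² = GM / r, so r = GM / v².
r = 2.218e+21 / (1.888e+06)² m ≈ 6.222e+08 m = 622.2 Mm.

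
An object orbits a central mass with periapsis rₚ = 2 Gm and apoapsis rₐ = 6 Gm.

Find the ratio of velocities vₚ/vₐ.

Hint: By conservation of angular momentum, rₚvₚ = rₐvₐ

Convert to SI: rₚ = 2 Gm = 2e+09 m; rₐ = 6 Gm = 6e+09 m.
Conservation of angular momentum gives rₚvₚ = rₐvₐ, so vₚ/vₐ = rₐ/rₚ.
vₚ/vₐ = 6e+09 / 2e+09 ≈ 3.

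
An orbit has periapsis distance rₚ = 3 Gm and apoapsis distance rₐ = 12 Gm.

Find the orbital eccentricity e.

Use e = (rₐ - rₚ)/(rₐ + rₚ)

Convert to SI: rₚ = 3 Gm = 3e+09 m; rₐ = 12 Gm = 1.2e+10 m.
e = (rₐ − rₚ) / (rₐ + rₚ).
e = (1.2e+10 − 3e+09) / (1.2e+10 + 3e+09) = 9e+09 / 1.5e+10 ≈ 0.6.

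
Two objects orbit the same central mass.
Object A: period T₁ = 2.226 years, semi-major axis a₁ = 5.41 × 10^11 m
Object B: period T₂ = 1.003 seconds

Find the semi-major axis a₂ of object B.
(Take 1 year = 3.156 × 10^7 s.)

Convert to SI: T₁ = 2.226 years = 7.02526e+07 s.
Kepler's third law: (T₁/T₂)² = (a₁/a₂)³ ⇒ a₂ = a₁ · (T₂/T₁)^(2/3).
T₂/T₁ = 1.003 / 7.02526e+07 = 1.42771e-08.
a₂ = 5.41e+11 · (1.42771e-08)^(2/3) m ≈ 3.184e+06 m = 3.184 × 10^6 m.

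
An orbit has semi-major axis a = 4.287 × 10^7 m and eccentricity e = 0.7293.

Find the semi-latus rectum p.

p = a (1 − e²).
p = 4.287e+07 · (1 − (0.7293)²) = 4.287e+07 · 0.468122 ≈ 2.007e+07 m = 2.007 × 10^7 m.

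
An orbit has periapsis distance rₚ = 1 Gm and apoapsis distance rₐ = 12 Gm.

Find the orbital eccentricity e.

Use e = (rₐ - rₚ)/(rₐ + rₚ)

Convert to SI: rₚ = 1 Gm = 1e+09 m; rₐ = 12 Gm = 1.2e+10 m.
e = (rₐ − rₚ) / (rₐ + rₚ).
e = (1.2e+10 − 1e+09) / (1.2e+10 + 1e+09) = 1.1e+10 / 1.3e+10 ≈ 0.8462.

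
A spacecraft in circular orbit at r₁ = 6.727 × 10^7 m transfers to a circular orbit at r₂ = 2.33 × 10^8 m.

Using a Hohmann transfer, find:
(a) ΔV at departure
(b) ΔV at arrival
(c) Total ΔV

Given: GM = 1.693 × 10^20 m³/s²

Transfer semi-major axis: a_t = (r₁ + r₂)/2 = (6.727e+07 + 2.33e+08)/2 = 1.50135e+08 m.
Circular speeds: v₁ = √(GM/r₁) = 1.58642e+06 m/s, v₂ = √(GM/r₂) = 852414 m/s.
Transfer speeds (vis-viva v² = GM(2/r − 1/a_t)): v₁ᵗ = 1.97631e+06 m/s, v₂ᵗ = 570585 m/s.
(a) ΔV₁ = |v₁ᵗ − v₁| ≈ 3.899e+05 m/s = 389.9 km/s.
(b) ΔV₂ = |v₂ − v₂ᵗ| ≈ 2.818e+05 m/s = 281.8 km/s.
(c) ΔV_total = ΔV₁ + ΔV₂ ≈ 6.717e+05 m/s = 671.7 km/s.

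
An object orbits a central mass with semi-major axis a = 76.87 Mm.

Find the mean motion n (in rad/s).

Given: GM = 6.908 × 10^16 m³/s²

Convert to SI: a = 76.87 Mm = 7.687e+07 m.
n = √(GM / a³).
n = √(6.908e+16 / (7.687e+07)³) rad/s ≈ 0.00039 rad/s.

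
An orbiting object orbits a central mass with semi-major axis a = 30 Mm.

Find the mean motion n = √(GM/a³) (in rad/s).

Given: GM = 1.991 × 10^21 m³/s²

Convert to SI: a = 30 Mm = 3e+07 m.
n = √(GM / a³).
n = √(1.991e+21 / (3e+07)³) rad/s ≈ 0.2716 rad/s.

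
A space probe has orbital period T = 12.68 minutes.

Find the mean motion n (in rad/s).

Convert to SI: T = 12.68 minutes = 760.8 s.
n = 2π / T.
n = 2π / 760.8 s ≈ 0.008259 rad/s.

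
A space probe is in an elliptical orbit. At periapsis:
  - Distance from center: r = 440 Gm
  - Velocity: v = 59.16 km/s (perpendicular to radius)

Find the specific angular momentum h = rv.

Convert to SI: r = 440 Gm = 4.4e+11 m; v = 59.16 km/s = 59160 m/s.
With v perpendicular to r, h = r · v.
h = 4.4e+11 · 59160 m²/s ≈ 2.603e+16 m²/s.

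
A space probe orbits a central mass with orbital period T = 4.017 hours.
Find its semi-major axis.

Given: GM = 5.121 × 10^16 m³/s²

Convert to SI: T = 4.017 hours = 14461.2 s.
Invert Kepler's third law: a = (GM · T² / (4π²))^(1/3).
Substituting T = 14461.2 s and GM = 5.121e+16 m³/s²:
a = (5.121e+16 · (14461.2)² / (4π²))^(1/3) m
a ≈ 6.473e+07 m = 64.73 Mm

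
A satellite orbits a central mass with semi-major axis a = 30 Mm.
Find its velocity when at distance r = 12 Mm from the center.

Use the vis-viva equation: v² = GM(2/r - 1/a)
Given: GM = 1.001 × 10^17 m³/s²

Convert to SI: a = 30 Mm = 3e+07 m; r = 12 Mm = 1.2e+07 m.
Vis-viva: v = √(GM · (2/r − 1/a)).
2/r − 1/a = 2/1.2e+07 − 1/3e+07 = 1.33333e-07 m⁻¹.
v = √(1.001e+17 · 1.33333e-07) m/s ≈ 1.155e+05 m/s = 115.5 km/s.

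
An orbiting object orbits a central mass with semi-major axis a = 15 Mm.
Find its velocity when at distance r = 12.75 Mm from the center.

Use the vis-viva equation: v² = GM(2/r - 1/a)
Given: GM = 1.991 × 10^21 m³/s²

Convert to SI: a = 15 Mm = 1.5e+07 m; r = 12.75 Mm = 1.275e+07 m.
Vis-viva: v = √(GM · (2/r − 1/a)).
2/r − 1/a = 2/1.275e+07 − 1/1.5e+07 = 9.01961e-08 m⁻¹.
v = √(1.991e+21 · 9.01961e-08) m/s ≈ 1.34e+07 m/s = 1.34e+04 km/s.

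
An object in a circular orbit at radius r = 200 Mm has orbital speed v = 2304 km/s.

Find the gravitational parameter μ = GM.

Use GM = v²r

Convert to SI: r = 200 Mm = 2e+08 m; v = 2304 km/s = 2.304e+06 m/s.
For a circular orbit v² = GM/r, so GM = v² · r.
GM = (2.304e+06)² · 2e+08 m³/s² ≈ 1.062e+21 m³/s² = 1.062 × 10^21 m³/s².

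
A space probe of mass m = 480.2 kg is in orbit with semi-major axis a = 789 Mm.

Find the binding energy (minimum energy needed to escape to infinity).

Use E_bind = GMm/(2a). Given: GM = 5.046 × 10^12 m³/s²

Convert to SI: a = 789 Mm = 7.89e+08 m.
Total orbital energy is E = −GMm/(2a); binding energy is E_bind = −E = GMm/(2a).
E_bind = 5.046e+12 · 480.2 / (2 · 7.89e+08) J ≈ 1.536e+06 J = 1.536 MJ.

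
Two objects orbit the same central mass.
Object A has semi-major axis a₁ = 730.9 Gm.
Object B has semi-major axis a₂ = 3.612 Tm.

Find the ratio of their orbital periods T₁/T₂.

Convert to SI: a₁ = 730.9 Gm = 7.309e+11 m; a₂ = 3.612 Tm = 3.612e+12 m.
From Kepler's third law, (T₁/T₂)² = (a₁/a₂)³, so T₁/T₂ = (a₁/a₂)^(3/2).
a₁/a₂ = 7.309e+11 / 3.612e+12 = 0.202353.
T₁/T₂ = (0.202353)^(3/2) ≈ 0.09103.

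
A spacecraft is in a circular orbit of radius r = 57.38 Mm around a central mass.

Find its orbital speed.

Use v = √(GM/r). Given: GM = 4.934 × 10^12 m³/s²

Convert to SI: r = 57.38 Mm = 5.738e+07 m.
For a circular orbit, gravity supplies the centripetal force, so v = √(GM / r).
v = √(4.934e+12 / 5.738e+07) m/s ≈ 293.2 m/s = 293.2 m/s.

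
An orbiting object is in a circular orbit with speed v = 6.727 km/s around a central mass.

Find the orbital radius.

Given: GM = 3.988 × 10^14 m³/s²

Convert to SI: v = 6.727 km/s = 6727 m/s.
For a circular orbit, v² = GM / r, so r = GM / v².
r = 3.988e+14 / (6727)² m ≈ 8.813e+06 m = 8.813 Mm.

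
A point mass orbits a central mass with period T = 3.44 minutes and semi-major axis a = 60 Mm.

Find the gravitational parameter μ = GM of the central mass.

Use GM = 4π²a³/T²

Convert to SI: T = 3.44 minutes = 206.4 s; a = 60 Mm = 6e+07 m.
GM = 4π² · a³ / T².
GM = 4π² · (6e+07)³ / (206.4)² m³/s² ≈ 2.002e+20 m³/s² = 2.002 × 10^20 m³/s².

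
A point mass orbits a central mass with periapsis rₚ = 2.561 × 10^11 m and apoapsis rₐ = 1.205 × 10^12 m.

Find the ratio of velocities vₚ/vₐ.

Conservation of angular momentum gives rₚvₚ = rₐvₐ, so vₚ/vₐ = rₐ/rₚ.
vₚ/vₐ = 1.205e+12 / 2.561e+11 ≈ 4.705.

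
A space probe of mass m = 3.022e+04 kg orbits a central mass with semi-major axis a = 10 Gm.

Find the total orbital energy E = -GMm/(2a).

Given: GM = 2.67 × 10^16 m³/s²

Convert to SI: a = 10 Gm = 1e+10 m.
E = −GMm / (2a).
E = −2.67e+16 · 3.022e+04 / (2 · 1e+10) J ≈ -4.034e+10 J = -40.34 GJ.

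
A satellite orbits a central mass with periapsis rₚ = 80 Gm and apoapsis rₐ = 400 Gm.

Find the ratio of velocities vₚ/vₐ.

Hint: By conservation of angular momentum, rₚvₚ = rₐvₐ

Convert to SI: rₚ = 80 Gm = 8e+10 m; rₐ = 400 Gm = 4e+11 m.
Conservation of angular momentum gives rₚvₚ = rₐvₐ, so vₚ/vₐ = rₐ/rₚ.
vₚ/vₐ = 4e+11 / 8e+10 ≈ 5.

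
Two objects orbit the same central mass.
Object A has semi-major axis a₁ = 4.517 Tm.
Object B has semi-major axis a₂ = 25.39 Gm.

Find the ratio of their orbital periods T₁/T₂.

Convert to SI: a₁ = 4.517 Tm = 4.517e+12 m; a₂ = 25.39 Gm = 2.539e+10 m.
From Kepler's third law, (T₁/T₂)² = (a₁/a₂)³, so T₁/T₂ = (a₁/a₂)^(3/2).
a₁/a₂ = 4.517e+12 / 2.539e+10 = 177.905.
T₁/T₂ = (177.905)^(3/2) ≈ 2373.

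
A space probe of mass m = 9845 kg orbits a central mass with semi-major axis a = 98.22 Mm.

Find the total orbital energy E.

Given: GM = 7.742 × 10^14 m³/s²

Convert to SI: a = 98.22 Mm = 9.822e+07 m.
E = −GMm / (2a).
E = −7.742e+14 · 9845 / (2 · 9.822e+07) J ≈ -3.88e+10 J = -38.8 GJ.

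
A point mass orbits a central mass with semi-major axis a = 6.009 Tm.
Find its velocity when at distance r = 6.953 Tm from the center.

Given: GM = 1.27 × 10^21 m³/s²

Convert to SI: a = 6.009 Tm = 6.009e+12 m; r = 6.953 Tm = 6.953e+12 m.
Vis-viva: v = √(GM · (2/r − 1/a)).
2/r − 1/a = 2/6.953e+12 − 1/6.009e+12 = 1.21229e-13 m⁻¹.
v = √(1.27e+21 · 1.21229e-13) m/s ≈ 1.241e+04 m/s = 12.41 km/s.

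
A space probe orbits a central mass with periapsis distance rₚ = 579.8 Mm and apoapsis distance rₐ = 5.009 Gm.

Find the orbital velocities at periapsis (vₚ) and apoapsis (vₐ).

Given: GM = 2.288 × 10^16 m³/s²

Convert to SI: rₚ = 579.8 Mm = 5.798e+08 m; rₐ = 5.009 Gm = 5.009e+09 m.
Use the vis-viva equation v² = GM(2/r − 1/a) with a = (rₚ + rₐ)/2 = (5.798e+08 + 5.009e+09)/2 = 2.7944e+09 m.
vₚ = √(GM · (2/rₚ − 1/a)) = √(2.288e+16 · (2/5.798e+08 − 1/2.7944e+09)) m/s ≈ 8410 m/s = 8.41 km/s.
vₐ = √(GM · (2/rₐ − 1/a)) = √(2.288e+16 · (2/5.009e+09 − 1/2.7944e+09)) m/s ≈ 973.5 m/s = 973.5 m/s.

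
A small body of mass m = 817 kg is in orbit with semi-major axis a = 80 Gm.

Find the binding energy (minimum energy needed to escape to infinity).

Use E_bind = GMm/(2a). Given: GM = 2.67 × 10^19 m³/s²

Convert to SI: a = 80 Gm = 8e+10 m.
Total orbital energy is E = −GMm/(2a); binding energy is E_bind = −E = GMm/(2a).
E_bind = 2.67e+19 · 817 / (2 · 8e+10) J ≈ 1.363e+11 J = 136.3 GJ.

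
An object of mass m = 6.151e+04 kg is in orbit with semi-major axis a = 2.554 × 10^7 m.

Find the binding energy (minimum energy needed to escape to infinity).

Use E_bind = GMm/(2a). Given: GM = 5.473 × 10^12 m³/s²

Total orbital energy is E = −GMm/(2a); binding energy is E_bind = −E = GMm/(2a).
E_bind = 5.473e+12 · 6.151e+04 / (2 · 2.554e+07) J ≈ 6.591e+09 J = 6.591 GJ.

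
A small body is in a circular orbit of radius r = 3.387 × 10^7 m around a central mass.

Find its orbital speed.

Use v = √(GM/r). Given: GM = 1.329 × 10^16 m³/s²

For a circular orbit, gravity supplies the centripetal force, so v = √(GM / r).
v = √(1.329e+16 / 3.387e+07) m/s ≈ 1.981e+04 m/s = 19.81 km/s.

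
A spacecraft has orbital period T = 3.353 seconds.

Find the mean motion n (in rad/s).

n = 2π / T.
n = 2π / 3.353 s ≈ 1.874 rad/s.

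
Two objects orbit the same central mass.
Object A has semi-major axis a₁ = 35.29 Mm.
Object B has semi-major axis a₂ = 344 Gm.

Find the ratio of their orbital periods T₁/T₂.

Convert to SI: a₁ = 35.29 Mm = 3.529e+07 m; a₂ = 344 Gm = 3.44e+11 m.
From Kepler's third law, (T₁/T₂)² = (a₁/a₂)³, so T₁/T₂ = (a₁/a₂)^(3/2).
a₁/a₂ = 3.529e+07 / 3.44e+11 = 0.000102587.
T₁/T₂ = (0.000102587)^(3/2) ≈ 1.039e-06.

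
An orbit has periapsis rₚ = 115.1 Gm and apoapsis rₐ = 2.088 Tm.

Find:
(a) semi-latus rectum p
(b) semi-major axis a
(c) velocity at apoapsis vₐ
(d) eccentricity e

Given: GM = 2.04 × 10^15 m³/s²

Convert to SI: rₚ = 115.1 Gm = 1.151e+11 m; rₐ = 2.088 Tm = 2.088e+12 m.
(a) From a = (rₚ + rₐ)/2 = 1.10155e+12 m and e = (rₐ − rₚ)/(rₐ + rₚ) = 0.895511, p = a(1 − e²) = 1.10155e+12 · (1 − (0.895511)²) ≈ 2.182e+11 m
(b) a = (rₚ + rₐ)/2 = (1.151e+11 + 2.088e+12)/2 ≈ 1.102e+12 m
(c) With a = (rₚ + rₐ)/2 = 1.10155e+12 m, vₐ = √(GM (2/rₐ − 1/a)) = √(2.04e+15 · (2/2.088e+12 − 1/1.10155e+12)) m/s ≈ 10.1 m/s
(d) e = (rₐ − rₚ)/(rₐ + rₚ) = (2.088e+12 − 1.151e+11)/(2.088e+12 + 1.151e+11) ≈ 0.8955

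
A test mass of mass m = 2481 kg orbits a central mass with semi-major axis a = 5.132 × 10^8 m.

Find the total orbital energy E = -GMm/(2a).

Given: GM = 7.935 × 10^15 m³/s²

E = −GMm / (2a).
E = −7.935e+15 · 2481 / (2 · 5.132e+08) J ≈ -1.918e+10 J = -19.18 GJ.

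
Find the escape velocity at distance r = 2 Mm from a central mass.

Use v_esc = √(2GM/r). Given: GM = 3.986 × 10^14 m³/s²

Convert to SI: r = 2 Mm = 2e+06 m.
Escape velocity comes from setting total energy to zero: ½v² − GM/r = 0 ⇒ v_esc = √(2GM / r).
v_esc = √(2 · 3.986e+14 / 2e+06) m/s ≈ 1.996e+04 m/s = 19.96 km/s.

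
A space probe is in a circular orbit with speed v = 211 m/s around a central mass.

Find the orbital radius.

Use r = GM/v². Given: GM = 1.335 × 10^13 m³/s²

For a circular orbit, v² = GM / r, so r = GM / v².
r = 1.335e+13 / (211)² m ≈ 2.999e+08 m = 299.9 Mm.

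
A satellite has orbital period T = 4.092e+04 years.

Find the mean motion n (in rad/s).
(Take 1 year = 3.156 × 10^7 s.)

Convert to SI: T = 4.092e+04 years = 1.29144e+12 s.
n = 2π / T.
n = 2π / 1.29144e+12 s ≈ 4.865e-12 rad/s.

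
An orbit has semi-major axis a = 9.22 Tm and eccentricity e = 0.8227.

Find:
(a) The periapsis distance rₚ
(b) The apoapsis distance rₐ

Convert to SI: a = 9.22 Tm = 9.22e+12 m.
(a) rₚ = a(1 − e) = 9.22e+12 · (1 − 0.8227) = 9.22e+12 · 0.1773 ≈ 1.635e+12 m = 1.635 Tm.
(b) rₐ = a(1 + e) = 9.22e+12 · (1 + 0.8227) = 9.22e+12 · 1.8227 ≈ 1.681e+13 m = 16.81 Tm.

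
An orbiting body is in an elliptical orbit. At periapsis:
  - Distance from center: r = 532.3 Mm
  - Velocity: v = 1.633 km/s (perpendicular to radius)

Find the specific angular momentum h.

Convert to SI: r = 532.3 Mm = 5.323e+08 m; v = 1.633 km/s = 1633 m/s.
With v perpendicular to r, h = r · v.
h = 5.323e+08 · 1633 m²/s ≈ 8.692e+11 m²/s.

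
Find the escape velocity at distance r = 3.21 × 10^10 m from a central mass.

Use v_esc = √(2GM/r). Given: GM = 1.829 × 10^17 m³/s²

Escape velocity comes from setting total energy to zero: ½v² − GM/r = 0 ⇒ v_esc = √(2GM / r).
v_esc = √(2 · 1.829e+17 / 3.21e+10) m/s ≈ 3376 m/s = 3.376 km/s.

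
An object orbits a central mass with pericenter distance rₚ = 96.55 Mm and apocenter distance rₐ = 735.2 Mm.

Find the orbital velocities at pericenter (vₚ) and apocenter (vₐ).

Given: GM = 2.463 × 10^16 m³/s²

Convert to SI: rₚ = 96.55 Mm = 9.655e+07 m; rₐ = 735.2 Mm = 7.352e+08 m.
Use the vis-viva equation v² = GM(2/r − 1/a) with a = (rₚ + rₐ)/2 = (9.655e+07 + 7.352e+08)/2 = 4.15875e+08 m.
vₚ = √(GM · (2/rₚ − 1/a)) = √(2.463e+16 · (2/9.655e+07 − 1/4.15875e+08)) m/s ≈ 2.124e+04 m/s = 21.24 km/s.
vₐ = √(GM · (2/rₐ − 1/a)) = √(2.463e+16 · (2/7.352e+08 − 1/4.15875e+08)) m/s ≈ 2789 m/s = 2.789 km/s.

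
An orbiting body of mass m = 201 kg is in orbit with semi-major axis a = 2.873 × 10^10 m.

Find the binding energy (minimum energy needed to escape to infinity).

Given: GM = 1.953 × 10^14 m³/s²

Total orbital energy is E = −GMm/(2a); binding energy is E_bind = −E = GMm/(2a).
E_bind = 1.953e+14 · 201 / (2 · 2.873e+10) J ≈ 6.832e+05 J = 683.2 kJ.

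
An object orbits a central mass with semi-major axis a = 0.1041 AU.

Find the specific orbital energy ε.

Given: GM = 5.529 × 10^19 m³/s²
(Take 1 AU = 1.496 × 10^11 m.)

Convert to SI: a = 0.1041 AU = 1.55734e+10 m.
ε = −GM / (2a).
ε = −5.529e+19 / (2 · 1.55734e+10) J/kg ≈ -1.775e+09 J/kg = -1.775 GJ/kg.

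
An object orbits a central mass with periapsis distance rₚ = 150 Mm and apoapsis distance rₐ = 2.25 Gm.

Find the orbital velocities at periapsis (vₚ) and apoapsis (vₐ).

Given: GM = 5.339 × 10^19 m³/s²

Convert to SI: rₚ = 150 Mm = 1.5e+08 m; rₐ = 2.25 Gm = 2.25e+09 m.
Use the vis-viva equation v² = GM(2/r − 1/a) with a = (rₚ + rₐ)/2 = (1.5e+08 + 2.25e+09)/2 = 1.2e+09 m.
vₚ = √(GM · (2/rₚ − 1/a)) = √(5.339e+19 · (2/1.5e+08 − 1/1.2e+09)) m/s ≈ 8.169e+05 m/s = 816.9 km/s.
vₐ = √(GM · (2/rₐ − 1/a)) = √(5.339e+19 · (2/2.25e+09 − 1/1.2e+09)) m/s ≈ 5.446e+04 m/s = 54.46 km/s.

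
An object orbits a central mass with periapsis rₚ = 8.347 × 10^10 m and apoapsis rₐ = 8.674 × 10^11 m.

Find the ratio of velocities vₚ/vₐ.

Conservation of angular momentum gives rₚvₚ = rₐvₐ, so vₚ/vₐ = rₐ/rₚ.
vₚ/vₐ = 8.674e+11 / 8.347e+10 ≈ 10.39.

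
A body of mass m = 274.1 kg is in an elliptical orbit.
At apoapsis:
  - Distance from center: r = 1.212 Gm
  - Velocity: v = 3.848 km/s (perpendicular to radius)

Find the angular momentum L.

Convert to SI: r = 1.212 Gm = 1.212e+09 m; v = 3.848 km/s = 3848 m/s.
Since v is perpendicular to r, L = m · v · r.
L = 274.1 · 3848 · 1.212e+09 kg·m²/s ≈ 1.278e+15 kg·m²/s.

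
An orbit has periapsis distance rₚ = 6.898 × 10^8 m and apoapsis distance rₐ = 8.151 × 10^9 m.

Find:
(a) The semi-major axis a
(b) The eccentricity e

(a) a = (rₚ + rₐ) / 2 = (6.898e+08 + 8.151e+09) / 2 ≈ 4.42e+09 m = 4.42 × 10^9 m.
(b) e = (rₐ − rₚ) / (rₐ + rₚ) = (8.151e+09 − 6.898e+08) / (8.151e+09 + 6.898e+08) ≈ 0.844.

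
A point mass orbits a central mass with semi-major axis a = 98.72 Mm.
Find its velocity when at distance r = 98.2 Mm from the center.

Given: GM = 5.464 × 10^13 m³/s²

Convert to SI: a = 98.72 Mm = 9.872e+07 m; r = 98.2 Mm = 9.82e+07 m.
Vis-viva: v = √(GM · (2/r − 1/a)).
2/r − 1/a = 2/9.82e+07 − 1/9.872e+07 = 1.02369e-08 m⁻¹.
v = √(5.464e+13 · 1.02369e-08) m/s ≈ 747.9 m/s = 747.9 m/s.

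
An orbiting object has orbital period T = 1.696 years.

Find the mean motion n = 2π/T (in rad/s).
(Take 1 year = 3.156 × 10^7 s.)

Convert to SI: T = 1.696 years = 5.35258e+07 s.
n = 2π / T.
n = 2π / 5.35258e+07 s ≈ 1.174e-07 rad/s.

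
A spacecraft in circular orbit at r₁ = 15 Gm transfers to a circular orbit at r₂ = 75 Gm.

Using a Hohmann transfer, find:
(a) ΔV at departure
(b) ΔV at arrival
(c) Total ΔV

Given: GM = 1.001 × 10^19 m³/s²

Convert to SI: r₁ = 15 Gm = 1.5e+10 m; r₂ = 75 Gm = 7.5e+10 m.
Transfer semi-major axis: a_t = (r₁ + r₂)/2 = (1.5e+10 + 7.5e+10)/2 = 4.5e+10 m.
Circular speeds: v₁ = √(GM/r₁) = 25832.8 m/s, v₂ = √(GM/r₂) = 11552.8 m/s.
Transfer speeds (vis-viva v² = GM(2/r − 1/a_t)): v₁ᵗ = 33350 m/s, v₂ᵗ = 6670 m/s.
(a) ΔV₁ = |v₁ᵗ − v₁| ≈ 7517 m/s = 7.517 km/s.
(b) ΔV₂ = |v₂ − v₂ᵗ| ≈ 4883 m/s = 4.883 km/s.
(c) ΔV_total = ΔV₁ + ΔV₂ ≈ 1.24e+04 m/s = 12.4 km/s.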